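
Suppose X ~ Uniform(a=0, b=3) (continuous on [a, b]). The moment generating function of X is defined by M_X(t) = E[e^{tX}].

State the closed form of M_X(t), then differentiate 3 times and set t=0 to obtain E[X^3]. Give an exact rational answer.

M_X(t) = (e^(3*t) - 1)/(3*t)
D^3[M](t) = (9*t^3*e^(3*t) - 9*t^2*e^(3*t) + 6*t*e^(3*t) - 2*e^(3*t) + 2)/t^4

E[X^3] = D^3[M](0) = 27/4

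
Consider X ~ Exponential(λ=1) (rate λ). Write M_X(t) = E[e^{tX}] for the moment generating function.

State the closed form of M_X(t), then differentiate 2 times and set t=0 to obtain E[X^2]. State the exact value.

M_X(t) = 1/(1 - t)
D^2[M](t) = -2/(t^3 - 3*t^2 + 3*t - 1)

E[X^2] = D^2[M](0) = 2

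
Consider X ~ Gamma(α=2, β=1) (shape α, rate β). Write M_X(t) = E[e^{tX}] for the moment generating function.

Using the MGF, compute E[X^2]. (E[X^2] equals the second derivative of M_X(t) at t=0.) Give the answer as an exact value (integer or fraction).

E[X^2] = d^2M/dt^2 |_{t=0} = 6

M_X(t) = (1 - t)^(-2)
dM/dt = -2/(t^3 - 3*t^2 + 3*t - 1)
d^2M/dt^2 = 6/(t^4 - 4*t^3 + 6*t^2 - 4*t + 1)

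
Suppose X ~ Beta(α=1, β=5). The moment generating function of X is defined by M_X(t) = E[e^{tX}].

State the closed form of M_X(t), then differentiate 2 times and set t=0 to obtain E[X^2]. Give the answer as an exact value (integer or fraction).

M_X(t) = ₁F₁(1; 6; t)
M^(2)(t) = ₁F₁(3; 8; t)/21

E[X^2] = M^(2)(0) = 1/21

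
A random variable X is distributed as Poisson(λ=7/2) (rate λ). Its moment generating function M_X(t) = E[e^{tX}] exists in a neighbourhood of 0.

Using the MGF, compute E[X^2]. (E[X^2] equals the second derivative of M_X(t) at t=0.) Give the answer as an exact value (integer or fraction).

M_X(t) = e^(7*e^(t)/2 - 7/2)
D^2[M](t) = (49*e^(2*t)*e^(7*e^(t)/2) + 14*e^(t)*e^(7*e^(t)/2))*e^(-7/2)/4

E[X^2] = D^2[M](0) = 63/4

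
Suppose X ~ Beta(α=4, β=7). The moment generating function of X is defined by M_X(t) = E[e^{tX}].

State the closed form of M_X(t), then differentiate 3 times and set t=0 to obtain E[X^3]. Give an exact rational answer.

E[X^3] = M^(3)(0) = 10/143

M_X(t) = ₁F₁(4; 11; t)
M^(3)(t) = 10*₁F₁(7; 14; t)/143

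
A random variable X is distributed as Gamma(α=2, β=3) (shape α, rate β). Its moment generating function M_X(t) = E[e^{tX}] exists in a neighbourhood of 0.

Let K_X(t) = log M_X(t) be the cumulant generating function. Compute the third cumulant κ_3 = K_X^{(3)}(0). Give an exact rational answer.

M_X(t) = 9/(3 - t)^2
K_X(t) = log M_X(t) = -2*log(3 - t) + 2*log(3)
K′(t) = -2/(t - 3)
K′′(t) = 2/(t^2 - 6*t + 9)
K′′′(t) = -4/(t^3 - 9*t^2 + 27*t - 27)

κ_3 = K′′′(0) = 4/27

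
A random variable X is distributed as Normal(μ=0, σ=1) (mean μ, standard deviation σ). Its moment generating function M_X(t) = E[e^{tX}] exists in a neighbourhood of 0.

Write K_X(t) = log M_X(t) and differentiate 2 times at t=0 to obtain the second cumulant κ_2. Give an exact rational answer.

M_X(t) = e^(t^2/2)
K_X(t) = log M_X(t) = t^2/2
K′(t) = t
K′′(t) = 1

κ_2 = K′′(0) = 1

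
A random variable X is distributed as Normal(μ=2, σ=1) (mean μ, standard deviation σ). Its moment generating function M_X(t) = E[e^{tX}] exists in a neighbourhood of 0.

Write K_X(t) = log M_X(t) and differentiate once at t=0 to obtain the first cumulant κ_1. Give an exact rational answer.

M_X(t) = e^(t^2/2 + 2*t)
K_X(t) = log M_X(t) = t^2/2 + 2*t
dK/dt = t + 2

κ_1 = dK/dt |_{t=0} = 2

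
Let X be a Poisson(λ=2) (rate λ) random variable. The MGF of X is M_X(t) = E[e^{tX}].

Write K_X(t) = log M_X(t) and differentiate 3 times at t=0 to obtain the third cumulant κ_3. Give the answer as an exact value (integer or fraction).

M_X(t) = e^(2*e^(t) - 2)
K_X(t) = log M_X(t) = 2*e^(t) - 2
D^3[K](t) = 2*e^(t)

κ_3 = D^3[K](0) = 2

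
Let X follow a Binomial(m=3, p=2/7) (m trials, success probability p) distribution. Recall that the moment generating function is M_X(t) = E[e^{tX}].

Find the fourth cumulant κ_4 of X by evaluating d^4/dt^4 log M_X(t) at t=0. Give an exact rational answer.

M_X(t) = (2*e^(t)/7 + 5/7)^3
K_X(t) = log M_X(t) = 3*log(2*e^(t)/7 + 5/7)
dK/dt = 6*e^(t)/(2*e^(t) + 5)
d^2K/dt^2 = 30*e^(t)/(4*e^(2*t) + 20*e^(t) + 25)
d^3K/dt^3 = (-60*e^(2*t) + 150*e^(t))/(8*e^(3*t) + 60*e^(2*t) + 150*e^(t) + 125)
d^4K/dt^4 = (120*e^(3*t) - 1200*e^(2*t) + 750*e^(t))/(16*e^(4*t) + 160*e^(3*t) + 600*e^(2*t) + 1000*e^(t) + 625)

κ_4 = d^4K/dt^4 |_{t=0} = -330/2401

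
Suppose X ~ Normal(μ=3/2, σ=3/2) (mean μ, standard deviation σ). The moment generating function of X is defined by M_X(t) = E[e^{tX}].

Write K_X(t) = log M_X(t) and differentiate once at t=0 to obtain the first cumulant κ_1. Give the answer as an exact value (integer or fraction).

κ_1 = K^(1)(0) = 3/2

M_X(t) = e^(9*t^2/8 + 3*t/2)
K_X(t) = log M_X(t) = 9*t^2/8 + 3*t/2
K^(1)(t) = 9*t/4 + 3/2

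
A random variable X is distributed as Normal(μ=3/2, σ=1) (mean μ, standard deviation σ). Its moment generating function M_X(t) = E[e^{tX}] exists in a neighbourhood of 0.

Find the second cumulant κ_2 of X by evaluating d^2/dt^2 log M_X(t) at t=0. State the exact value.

κ_2 = K′′(0) = 1

M_X(t) = e^(t^2/2 + 3*t/2)
K_X(t) = log M_X(t) = t^2/2 + 3*t/2
K′(t) = t + 3/2
K′′(t) = 1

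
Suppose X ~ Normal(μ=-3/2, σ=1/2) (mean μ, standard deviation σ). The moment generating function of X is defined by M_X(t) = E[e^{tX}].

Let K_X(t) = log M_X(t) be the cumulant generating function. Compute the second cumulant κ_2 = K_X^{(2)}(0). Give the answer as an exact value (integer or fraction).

κ_2 = K′′(0) = 1/4

M_X(t) = e^(t^2/8 - 3*t/2)
K_X(t) = log M_X(t) = t^2/8 - 3*t/2
K′(t) = t/4 - 3/2
K′′(t) = 1/4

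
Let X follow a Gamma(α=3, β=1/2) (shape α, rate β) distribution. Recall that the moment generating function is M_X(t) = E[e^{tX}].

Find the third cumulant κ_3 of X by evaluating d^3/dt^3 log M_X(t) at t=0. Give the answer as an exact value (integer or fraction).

M_X(t) = 1/(8*(1/2 - t)^3)
K_X(t) = log M_X(t) = -3*log(1/2 - t) - 3*log(2)
dK/dt = -6/(2*t - 1)
d^2K/dt^2 = 12/(4*t^2 - 4*t + 1)
d^3K/dt^3 = -48/(8*t^3 - 12*t^2 + 6*t - 1)

κ_3 = d^3K/dt^3 |_{t=0} = 48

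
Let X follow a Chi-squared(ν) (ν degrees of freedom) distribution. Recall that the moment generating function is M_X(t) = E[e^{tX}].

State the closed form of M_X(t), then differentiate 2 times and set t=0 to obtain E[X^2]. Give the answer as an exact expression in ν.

M_X(t) = (1 - 2*t)^(-ν/2)
dM/dt = -ν/(2*t*(1 - 2*t)^(ν/2) - (1 - 2*t)^(ν/2))
d^2M/dt^2 = (ν^2 + 2*ν)/(4*t^2*(1 - 2*t)^(ν/2) - 4*t*(1 - 2*t)^(ν/2) + (1 - 2*t)^(ν/2))

E[X^2] = d^2M/dt^2 |_{t=0} = ν*(ν + 2)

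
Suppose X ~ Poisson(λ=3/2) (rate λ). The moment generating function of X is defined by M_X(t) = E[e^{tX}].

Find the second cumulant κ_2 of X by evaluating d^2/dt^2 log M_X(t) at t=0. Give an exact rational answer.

M_X(t) = e^(3*e^(t)/2 - 3/2)
K_X(t) = log M_X(t) = 3*e^(t)/2 - 3/2
D^2[K](t) = 3*e^(t)/2

κ_2 = D^2[K](0) = 3/2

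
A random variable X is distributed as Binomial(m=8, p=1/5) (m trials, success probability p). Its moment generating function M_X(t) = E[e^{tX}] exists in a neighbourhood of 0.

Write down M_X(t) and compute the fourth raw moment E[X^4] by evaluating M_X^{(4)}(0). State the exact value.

E[X^4] = D^4[M](0) = 4512/125

M_X(t) = (e^(t)/5 + 4/5)^8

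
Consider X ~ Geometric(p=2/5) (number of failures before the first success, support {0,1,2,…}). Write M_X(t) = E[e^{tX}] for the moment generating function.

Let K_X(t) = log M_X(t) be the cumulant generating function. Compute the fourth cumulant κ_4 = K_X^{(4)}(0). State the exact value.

M_X(t) = 2/(5*(1 - 3*e^(t)/5))
K_X(t) = log M_X(t) = -log(1 - 3*e^(t)/5) - log(5) + log(2)
D^4[K](t) = (135*e^(3*t) + 900*e^(2*t) + 375*e^(t))/(81*e^(4*t) - 540*e^(3*t) + 1350*e^(2*t) - 1500*e^(t) + 625)

κ_4 = D^4[K](0) = 705/8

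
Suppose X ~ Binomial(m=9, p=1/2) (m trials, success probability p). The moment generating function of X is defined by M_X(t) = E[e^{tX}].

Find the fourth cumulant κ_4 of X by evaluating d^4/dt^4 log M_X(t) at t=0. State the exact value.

M_X(t) = (e^(t)/2 + 1/2)^9
K_X(t) = log M_X(t) = 9*log(e^(t)/2 + 1/2)
K′(t) = 9*e^(t)/(e^(t) + 1)
K′′(t) = 9*e^(t)/(e^(2*t) + 2*e^(t) + 1)
K′′′(t) = (-9*e^(2*t) + 9*e^(t))/(e^(3*t) + 3*e^(2*t) + 3*e^(t) + 1)
K′′′′(t) = (9*e^(3*t) - 36*e^(2*t) + 9*e^(t))/(e^(4*t) + 4*e^(3*t) + 6*e^(2*t) + 4*e^(t) + 1)

κ_4 = K′′′′(0) = -9/8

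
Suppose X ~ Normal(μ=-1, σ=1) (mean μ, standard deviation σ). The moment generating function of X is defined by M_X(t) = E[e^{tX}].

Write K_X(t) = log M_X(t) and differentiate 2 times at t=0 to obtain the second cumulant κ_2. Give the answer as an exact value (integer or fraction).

κ_2 = D^2[K](0) = 1

M_X(t) = e^(t^2/2 - t)
K_X(t) = log M_X(t) = t^2/2 - t
D^2[K](t) = 1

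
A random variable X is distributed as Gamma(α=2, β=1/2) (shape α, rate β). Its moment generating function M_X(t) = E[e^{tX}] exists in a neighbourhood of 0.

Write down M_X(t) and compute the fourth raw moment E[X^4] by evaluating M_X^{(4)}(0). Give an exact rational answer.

M_X(t) = 1/(4*(1/2 - t)^2)
dM/dt = -4/(8*t^3 - 12*t^2 + 6*t - 1)
d^2M/dt^2 = 24/(16*t^4 - 32*t^3 + 24*t^2 - 8*t + 1)
d^3M/dt^3 = -192/(32*t^5 - 80*t^4 + 80*t^3 - 40*t^2 + 10*t - 1)
d^4M/dt^4 = 1920/(64*t^6 - 192*t^5 + 240*t^4 - 160*t^3 + 60*t^2 - 12*t + 1)

E[X^4] = d^4M/dt^4 |_{t=0} = 1920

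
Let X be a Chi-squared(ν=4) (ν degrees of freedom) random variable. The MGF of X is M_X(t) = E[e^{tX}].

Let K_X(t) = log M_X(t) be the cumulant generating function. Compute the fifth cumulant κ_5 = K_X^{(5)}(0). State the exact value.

M_X(t) = (1 - 2*t)^(-2)
K_X(t) = log M_X(t) = -2*log(1 - 2*t)
D^5[K](t) = -1536/(32*t^5 - 80*t^4 + 80*t^3 - 40*t^2 + 10*t - 1)

κ_5 = D^5[K](0) = 1536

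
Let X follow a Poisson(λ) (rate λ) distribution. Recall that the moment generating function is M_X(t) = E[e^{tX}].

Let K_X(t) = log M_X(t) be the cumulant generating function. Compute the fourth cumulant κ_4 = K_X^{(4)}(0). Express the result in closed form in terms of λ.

M_X(t) = e^(λ*(e^(t) - 1))
K_X(t) = log M_X(t) = λ*(e^(t) - 1)
K^(4)(t) = λ*e^(t)

κ_4 = K^(4)(0) = λ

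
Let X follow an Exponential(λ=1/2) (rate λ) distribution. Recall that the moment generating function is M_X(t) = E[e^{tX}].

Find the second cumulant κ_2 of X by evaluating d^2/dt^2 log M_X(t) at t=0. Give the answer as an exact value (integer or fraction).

κ_2 = d^2K/dt^2 |_{t=0} = 4

M_X(t) = 1/(2*(1/2 - t))
K_X(t) = log M_X(t) = -log(1/2 - t) - log(2)
dK/dt = -2/(2*t - 1)
d^2K/dt^2 = 4/(4*t^2 - 4*t + 1)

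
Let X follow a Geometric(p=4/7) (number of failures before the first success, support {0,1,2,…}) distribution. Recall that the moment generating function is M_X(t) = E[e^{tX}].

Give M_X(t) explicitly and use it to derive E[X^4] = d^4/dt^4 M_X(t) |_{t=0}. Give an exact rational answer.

E[X^4] = M^(4)(0) = 1005/32

M_X(t) = 4/(7*(1 - 3*e^(t)/7))
M^(4)(t) = (-324*e^(4*t) - 8316*e^(3*t) - 19404*e^(2*t) - 4116*e^(t))/(243*e^(5*t) - 2835*e^(4*t) + 13230*e^(3*t) - 30870*e^(2*t) + 36015*e^(t) - 16807)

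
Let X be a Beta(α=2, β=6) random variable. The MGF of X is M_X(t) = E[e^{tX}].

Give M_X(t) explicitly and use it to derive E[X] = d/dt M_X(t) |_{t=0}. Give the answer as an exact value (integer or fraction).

M_X(t) = ₁F₁(2; 8; t)
dM/dt = ₁F₁(3; 9; t)/4

E[X] = dM/dt |_{t=0} = 1/4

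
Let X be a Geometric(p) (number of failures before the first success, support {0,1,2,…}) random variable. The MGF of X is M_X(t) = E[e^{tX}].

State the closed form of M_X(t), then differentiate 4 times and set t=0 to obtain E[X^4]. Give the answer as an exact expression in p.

M_X(t) = p/(-(1 - p)*e^(t) + 1)

E[X^4] = M^(4)(0) = 1 - 15/p + 50/p^2 - 60/p^3 + 24/p^4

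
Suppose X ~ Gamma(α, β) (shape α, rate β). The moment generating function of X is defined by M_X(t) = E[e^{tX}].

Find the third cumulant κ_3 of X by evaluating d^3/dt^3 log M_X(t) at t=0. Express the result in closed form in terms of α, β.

M_X(t) = (β/(β - t))^α
K_X(t) = log M_X(t) = α*(log(β) - log(β - t))
K^(3)(t) = -2*α/(-β^3 + 3*β^2*t - 3*β*t^2 + t^3)

κ_3 = K^(3)(0) = 2*α/β^3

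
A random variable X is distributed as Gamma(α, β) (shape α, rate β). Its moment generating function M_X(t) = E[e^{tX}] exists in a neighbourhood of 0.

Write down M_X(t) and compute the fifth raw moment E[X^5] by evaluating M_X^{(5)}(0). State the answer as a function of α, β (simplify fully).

E[X^5] = d^5M/dt^5 |_{t=0} = α*(α^4 + 10*α^3 + 35*α^2 + 50*α + 24)/β^5

M_X(t) = (β/(β - t))^α
dM/dt = -α*β^α*(1/(β - t))^α/(-β + t)
d^2M/dt^2 = (α^2*β^α*(1/(β - t))^α + α*β^α*(1/(β - t))^α)/(β^2 - 2*β*t + t^2)
d^3M/dt^3 = (-α^3*β^α*(1/(β - t))^α - 3*α^2*β^α*(1/(β - t))^α - 2*α*β^α*(1/(β - t))^α)/(-β^3 + 3*β^2*t - 3*β*t^2 + t^3)
d^4M/dt^4 = (α^4*β^α*(1/(β - t))^α + 6*α^3*β^α*(1/(β - t))^α + 11*α^2*β^α*(1/(β - t))^α + 6*α*β^α*(1/(β - t))^α)/(β^4 - 4*β^3*t + 6*β^2*t^2 - 4*β*t^3 + t^4)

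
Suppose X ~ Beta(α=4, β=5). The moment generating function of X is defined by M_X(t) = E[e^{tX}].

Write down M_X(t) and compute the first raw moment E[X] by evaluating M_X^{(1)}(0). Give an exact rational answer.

M_X(t) = ₁F₁(4; 9; t)
M′(t) = 4*₁F₁(5; 10; t)/9

E[X] = M′(0) = 4/9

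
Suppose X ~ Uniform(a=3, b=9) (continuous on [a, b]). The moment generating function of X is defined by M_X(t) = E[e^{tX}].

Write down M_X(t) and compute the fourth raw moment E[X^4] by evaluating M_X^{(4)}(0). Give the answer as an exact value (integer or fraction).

M_X(t) = (e^(9*t) - e^(3*t))/(6*t)
dM/dt = (9*t*e^(9*t) - 3*t*e^(3*t) - e^(9*t) + e^(3*t))/(6*t^2)
d^2M/dt^2 = (81*t^2*e^(9*t) - 9*t^2*e^(3*t) - 18*t*e^(9*t) + 6*t*e^(3*t) + 2*e^(9*t) - 2*e^(3*t))/(6*t^3)
d^3M/dt^3 = (243*t^3*e^(9*t) - 9*t^3*e^(3*t) - 81*t^2*e^(9*t) + 9*t^2*e^(3*t) + 18*t*e^(9*t) - 6*t*e^(3*t) - 2*e^(9*t) + 2*e^(3*t))/(2*t^4)

E[X^4] = d^4M/dt^4 |_{t=0} = 9801/5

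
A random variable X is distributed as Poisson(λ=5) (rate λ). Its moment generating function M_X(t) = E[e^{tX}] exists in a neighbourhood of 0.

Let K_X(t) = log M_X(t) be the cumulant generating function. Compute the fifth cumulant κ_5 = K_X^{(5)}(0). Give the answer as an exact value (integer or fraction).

M_X(t) = e^(5*e^(t) - 5)
K_X(t) = log M_X(t) = 5*e^(t) - 5
K′(t) = 5*e^(t)
K′′(t) = 5*e^(t)
K′′′(t) = 5*e^(t)
K′′′′(t) = 5*e^(t)
K′′′′′(t) = 5*e^(t)

κ_5 = K′′′′′(0) = 5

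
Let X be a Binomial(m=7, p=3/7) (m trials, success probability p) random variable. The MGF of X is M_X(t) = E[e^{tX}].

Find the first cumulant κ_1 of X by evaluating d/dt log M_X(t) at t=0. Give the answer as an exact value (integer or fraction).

κ_1 = K′(0) = 3

M_X(t) = (3*e^(t)/7 + 4/7)^7
K_X(t) = log M_X(t) = 7*log(3*e^(t)/7 + 4/7)
K′(t) = 21*e^(t)/(3*e^(t) + 4)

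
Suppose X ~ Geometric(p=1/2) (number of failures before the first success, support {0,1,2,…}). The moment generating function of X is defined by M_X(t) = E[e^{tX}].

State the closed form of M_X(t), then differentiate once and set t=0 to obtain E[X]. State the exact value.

M_X(t) = 1/(2*(1 - e^(t)/2))
M′(t) = e^(t)/(e^(2*t) - 4*e^(t) + 4)

E[X] = M′(0) = 1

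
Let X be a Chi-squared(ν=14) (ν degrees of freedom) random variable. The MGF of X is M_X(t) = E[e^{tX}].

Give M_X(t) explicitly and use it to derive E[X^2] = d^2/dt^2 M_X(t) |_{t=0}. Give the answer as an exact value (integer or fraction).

E[X^2] = M′′(0) = 224

M_X(t) = (1 - 2*t)^(-7)
M′(t) = 14/(256*t^8 - 1024*t^7 + 1792*t^6 - 1792*t^5 + 1120*t^4 - 448*t^3 + 112*t^2 - 16*t + 1)
M′′(t) = -224/(512*t^9 - 2304*t^8 + 4608*t^7 - 5376*t^6 + 4032*t^5 - 2016*t^4 + 672*t^3 - 144*t^2 + 18*t - 1)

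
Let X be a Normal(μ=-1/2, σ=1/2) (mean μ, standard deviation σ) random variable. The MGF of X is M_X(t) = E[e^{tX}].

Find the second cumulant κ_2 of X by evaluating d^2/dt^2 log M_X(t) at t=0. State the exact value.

κ_2 = K′′(0) = 1/4

M_X(t) = e^(t^2/8 - t/2)
K_X(t) = log M_X(t) = t^2/8 - t/2
K′(t) = t/4 - 1/2
K′′(t) = 1/4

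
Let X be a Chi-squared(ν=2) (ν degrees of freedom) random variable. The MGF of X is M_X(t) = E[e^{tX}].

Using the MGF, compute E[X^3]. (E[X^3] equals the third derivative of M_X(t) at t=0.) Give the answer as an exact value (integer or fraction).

E[X^3] = M^(3)(0) = 48

M_X(t) = 1/(1 - 2*t)
M^(3)(t) = 48/(16*t^4 - 32*t^3 + 24*t^2 - 8*t + 1)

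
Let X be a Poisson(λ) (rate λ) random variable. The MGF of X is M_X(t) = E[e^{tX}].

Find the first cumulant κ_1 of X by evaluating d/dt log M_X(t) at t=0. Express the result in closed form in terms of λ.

κ_1 = K′(0) = λ

M_X(t) = e^(λ*(e^(t) - 1))
K_X(t) = log M_X(t) = λ*(e^(t) - 1)
K′(t) = λ*e^(t)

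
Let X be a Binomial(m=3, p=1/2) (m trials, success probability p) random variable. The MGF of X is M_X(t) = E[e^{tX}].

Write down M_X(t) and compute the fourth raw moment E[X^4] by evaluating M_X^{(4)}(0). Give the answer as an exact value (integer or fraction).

M_X(t) = (e^(t)/2 + 1/2)^3
D^4[M](t) = 81*e^(3*t)/8 + 6*e^(2*t) + 3*e^(t)/8

E[X^4] = D^4[M](0) = 33/2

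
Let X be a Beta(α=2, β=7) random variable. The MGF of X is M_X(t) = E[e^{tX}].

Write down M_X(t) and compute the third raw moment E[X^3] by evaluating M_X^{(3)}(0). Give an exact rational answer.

M_X(t) = ₁F₁(2; 9; t)
M′(t) = 2*₁F₁(3; 10; t)/9
M′′(t) = ₁F₁(4; 11; t)/15
M′′′(t) = 4*₁F₁(5; 12; t)/165

E[X^3] = M′′′(0) = 4/165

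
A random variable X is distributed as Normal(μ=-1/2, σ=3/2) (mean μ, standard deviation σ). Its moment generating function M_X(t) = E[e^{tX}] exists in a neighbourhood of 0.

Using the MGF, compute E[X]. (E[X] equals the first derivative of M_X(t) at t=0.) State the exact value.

M_X(t) = e^(9*t^2/8 - t/2)
D[M](t) = 9*t*e^(-t/2)*e^(9*t^2/8)/4 - e^(-t/2)*e^(9*t^2/8)/2

E[X] = D[M](0) = -1/2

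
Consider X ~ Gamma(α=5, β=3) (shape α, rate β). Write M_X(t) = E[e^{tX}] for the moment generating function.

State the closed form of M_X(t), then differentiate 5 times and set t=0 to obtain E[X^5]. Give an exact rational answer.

M_X(t) = 243/(3 - t)^5
dM/dt = 1215/(t^6 - 18*t^5 + 135*t^4 - 540*t^3 + 1215*t^2 - 1458*t + 729)
d^2M/dt^2 = -7290/(t^7 - 21*t^6 + 189*t^5 - 945*t^4 + 2835*t^3 - 5103*t^2 + 5103*t - 2187)
d^3M/dt^3 = 51030/(t^8 - 24*t^7 + 252*t^6 - 1512*t^5 + 5670*t^4 - 13608*t^3 + 20412*t^2 - 17496*t + 6561)
d^4M/dt^4 = -408240/(t^9 - 27*t^8 + 324*t^7 - 2268*t^6 + 10206*t^5 - 30618*t^4 + 61236*t^3 - 78732*t^2 + 59049*t - 19683)
d^5M/dt^5 = 3674160/(t^10 - 30*t^9 + 405*t^8 - 3240*t^7 + 17010*t^6 - 61236*t^5 + 153090*t^4 - 262440*t^3 + 295245*t^2 - 196830*t + 59049)

E[X^5] = d^5M/dt^5 |_{t=0} = 560/9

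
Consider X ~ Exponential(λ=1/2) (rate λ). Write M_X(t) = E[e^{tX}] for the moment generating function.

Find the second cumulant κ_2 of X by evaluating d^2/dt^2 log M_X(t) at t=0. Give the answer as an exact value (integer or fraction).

κ_2 = d^2K/dt^2 |_{t=0} = 4

M_X(t) = 1/(2*(1/2 - t))
K_X(t) = log M_X(t) = -log(1/2 - t) - log(2)
dK/dt = -2/(2*t - 1)
d^2K/dt^2 = 4/(4*t^2 - 4*t + 1)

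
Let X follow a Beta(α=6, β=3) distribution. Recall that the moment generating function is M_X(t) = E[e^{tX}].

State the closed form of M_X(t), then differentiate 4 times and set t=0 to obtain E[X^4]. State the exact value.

E[X^4] = d^4M/dt^4 |_{t=0} = 14/55

M_X(t) = ₁F₁(6; 9; t)
dM/dt = 2*₁F₁(7; 10; t)/3
d^2M/dt^2 = 7*₁F₁(8; 11; t)/15
d^3M/dt^3 = 56*₁F₁(9; 12; t)/165
d^4M/dt^4 = 14*₁F₁(10; 13; t)/55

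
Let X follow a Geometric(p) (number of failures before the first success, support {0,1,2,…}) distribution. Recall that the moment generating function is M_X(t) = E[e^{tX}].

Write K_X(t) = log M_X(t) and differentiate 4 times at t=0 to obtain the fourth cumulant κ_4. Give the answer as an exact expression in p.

κ_4 = D^4[K](0) = (-p^3 + 7*p^2 - 12*p + 6)/p^4

M_X(t) = p/(-(1 - p)*e^(t) + 1)
K_X(t) = log M_X(t) = log(p) - log(-(1 - p)*e^(t) + 1)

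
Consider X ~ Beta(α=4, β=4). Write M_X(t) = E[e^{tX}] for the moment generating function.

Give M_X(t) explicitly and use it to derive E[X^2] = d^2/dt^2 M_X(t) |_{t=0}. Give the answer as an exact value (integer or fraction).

M_X(t) = ₁F₁(4; 8; t)
M′(t) = ₁F₁(5; 9; t)/2
M′′(t) = 5*₁F₁(6; 10; t)/18

E[X^2] = M′′(0) = 5/18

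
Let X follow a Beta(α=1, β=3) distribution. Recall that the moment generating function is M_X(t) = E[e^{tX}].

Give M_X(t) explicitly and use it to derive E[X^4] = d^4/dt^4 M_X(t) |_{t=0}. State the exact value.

E[X^4] = M^(4)(0) = 1/35

M_X(t) = ₁F₁(1; 4; t)
M^(4)(t) = ₁F₁(5; 8; t)/35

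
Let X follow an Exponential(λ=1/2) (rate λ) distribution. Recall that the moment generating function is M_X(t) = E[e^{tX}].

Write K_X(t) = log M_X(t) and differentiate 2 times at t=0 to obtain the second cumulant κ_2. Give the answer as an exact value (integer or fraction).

M_X(t) = 1/(2*(1/2 - t))
K_X(t) = log M_X(t) = -log(1/2 - t) - log(2)
K^(2)(t) = 4/(4*t^2 - 4*t + 1)

κ_2 = K^(2)(0) = 4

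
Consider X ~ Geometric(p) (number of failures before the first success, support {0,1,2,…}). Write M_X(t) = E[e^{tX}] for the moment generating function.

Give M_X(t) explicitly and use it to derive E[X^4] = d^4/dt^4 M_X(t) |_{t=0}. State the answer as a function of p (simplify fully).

E[X^4] = d^4M/dt^4 |_{t=0} = 1 - 15/p + 50/p^2 - 60/p^3 + 24/p^4

M_X(t) = p/(-(1 - p)*e^(t) + 1)
dM/dt = (-p^2*e^(t) + p*e^(t))/(p^2*e^(2*t) - 2*p*e^(2*t) + 2*p*e^(t) + e^(2*t) - 2*e^(t) + 1)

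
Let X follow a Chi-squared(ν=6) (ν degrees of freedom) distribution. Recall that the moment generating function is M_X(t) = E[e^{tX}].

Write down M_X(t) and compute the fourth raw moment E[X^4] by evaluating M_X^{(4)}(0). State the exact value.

M_X(t) = (1 - 2*t)^(-3)
M′(t) = 6/(16*t^4 - 32*t^3 + 24*t^2 - 8*t + 1)
M′′(t) = -48/(32*t^5 - 80*t^4 + 80*t^3 - 40*t^2 + 10*t - 1)
M′′′(t) = 480/(64*t^6 - 192*t^5 + 240*t^4 - 160*t^3 + 60*t^2 - 12*t + 1)
M′′′′(t) = -5760/(128*t^7 - 448*t^6 + 672*t^5 - 560*t^4 + 280*t^3 - 84*t^2 + 14*t - 1)

E[X^4] = M′′′′(0) = 5760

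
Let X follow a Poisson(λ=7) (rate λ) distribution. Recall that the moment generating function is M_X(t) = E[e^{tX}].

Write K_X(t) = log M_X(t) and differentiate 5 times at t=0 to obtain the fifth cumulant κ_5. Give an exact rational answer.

κ_5 = K^(5)(0) = 7

M_X(t) = e^(7*e^(t) - 7)
K_X(t) = log M_X(t) = 7*e^(t) - 7
K^(5)(t) = 7*e^(t)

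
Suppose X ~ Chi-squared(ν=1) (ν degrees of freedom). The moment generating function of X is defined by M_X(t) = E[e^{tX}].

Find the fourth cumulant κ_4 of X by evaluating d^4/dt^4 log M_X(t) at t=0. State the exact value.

M_X(t) = 1/√(1 - 2*t)
K_X(t) = log M_X(t) = -log(1 - 2*t)/2
dK/dt = -1/(2*t - 1)
d^2K/dt^2 = 2/(4*t^2 - 4*t + 1)
d^3K/dt^3 = -8/(8*t^3 - 12*t^2 + 6*t - 1)
d^4K/dt^4 = 48/(16*t^4 - 32*t^3 + 24*t^2 - 8*t + 1)

κ_4 = d^4K/dt^4 |_{t=0} = 48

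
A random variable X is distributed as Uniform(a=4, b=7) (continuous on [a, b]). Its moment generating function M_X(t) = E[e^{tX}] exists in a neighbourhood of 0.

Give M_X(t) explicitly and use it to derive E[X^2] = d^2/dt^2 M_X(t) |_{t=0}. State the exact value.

E[X^2] = M^(2)(0) = 31

M_X(t) = (e^(7*t) - e^(4*t))/(3*t)
M^(2)(t) = (49*t^2*e^(7*t) - 16*t^2*e^(4*t) - 14*t*e^(7*t) + 8*t*e^(4*t) + 2*e^(7*t) - 2*e^(4*t))/(3*t^3)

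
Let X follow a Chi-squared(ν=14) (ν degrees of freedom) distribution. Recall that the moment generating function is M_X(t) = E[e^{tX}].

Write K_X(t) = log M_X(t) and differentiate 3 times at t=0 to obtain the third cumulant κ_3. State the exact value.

M_X(t) = (1 - 2*t)^(-7)
K_X(t) = log M_X(t) = -7*log(1 - 2*t)
K′(t) = -14/(2*t - 1)
K′′(t) = 28/(4*t^2 - 4*t + 1)
K′′′(t) = -112/(8*t^3 - 12*t^2 + 6*t - 1)

κ_3 = K′′′(0) = 112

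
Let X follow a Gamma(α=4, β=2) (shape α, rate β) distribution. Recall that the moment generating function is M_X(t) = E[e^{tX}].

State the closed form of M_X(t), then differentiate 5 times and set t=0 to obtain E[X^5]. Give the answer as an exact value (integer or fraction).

M_X(t) = 16/(2 - t)^4
M′(t) = -64/(t^5 - 10*t^4 + 40*t^3 - 80*t^2 + 80*t - 32)
M′′(t) = 320/(t^6 - 12*t^5 + 60*t^4 - 160*t^3 + 240*t^2 - 192*t + 64)
M′′′(t) = -1920/(t^7 - 14*t^6 + 84*t^5 - 280*t^4 + 560*t^3 - 672*t^2 + 448*t - 128)
M′′′′(t) = 13440/(t^8 - 16*t^7 + 112*t^6 - 448*t^5 + 1120*t^4 - 1792*t^3 + 1792*t^2 - 1024*t + 256)
M′′′′′(t) = -107520/(t^9 - 18*t^8 + 144*t^7 - 672*t^6 + 2016*t^5 - 4032*t^4 + 5376*t^3 - 4608*t^2 + 2304*t - 512)

E[X^5] = M′′′′′(0) = 210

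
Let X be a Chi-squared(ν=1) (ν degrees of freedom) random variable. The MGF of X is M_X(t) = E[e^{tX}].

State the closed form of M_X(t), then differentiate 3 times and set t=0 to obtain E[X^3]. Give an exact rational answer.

M_X(t) = 1/√(1 - 2*t)
M′(t) = -1/(2*t*√(1 - 2*t) - √(1 - 2*t))
M′′(t) = 3/(4*t^2*√(1 - 2*t) - 4*t*√(1 - 2*t) + √(1 - 2*t))
M′′′(t) = -15/(8*t^3*√(1 - 2*t) - 12*t^2*√(1 - 2*t) + 6*t*√(1 - 2*t) - √(1 - 2*t))

E[X^3] = M′′′(0) = 15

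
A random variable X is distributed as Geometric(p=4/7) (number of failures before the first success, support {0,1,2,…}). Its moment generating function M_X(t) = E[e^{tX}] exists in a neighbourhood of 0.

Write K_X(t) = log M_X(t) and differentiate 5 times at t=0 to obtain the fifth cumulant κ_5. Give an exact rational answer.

M_X(t) = 4/(7*(1 - 3*e^(t)/7))
K_X(t) = log M_X(t) = -log(1 - 3*e^(t)/7) - log(7) + 2*log(2)
K^(5)(t) = (-567*e^(4*t) - 14553*e^(3*t) - 33957*e^(2*t) - 7203*e^(t))/(243*e^(5*t) - 2835*e^(4*t) + 13230*e^(3*t) - 30870*e^(2*t) + 36015*e^(t) - 16807)

κ_5 = K^(5)(0) = 7035/128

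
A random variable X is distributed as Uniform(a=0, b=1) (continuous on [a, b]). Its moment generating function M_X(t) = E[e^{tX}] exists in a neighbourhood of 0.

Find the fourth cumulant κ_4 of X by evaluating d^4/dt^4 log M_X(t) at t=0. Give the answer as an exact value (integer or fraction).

κ_4 = K^(4)(0) = -1/120

M_X(t) = (e^(t) - 1)/t
K_X(t) = log M_X(t) = -log(t) + log(e^(t) - 1)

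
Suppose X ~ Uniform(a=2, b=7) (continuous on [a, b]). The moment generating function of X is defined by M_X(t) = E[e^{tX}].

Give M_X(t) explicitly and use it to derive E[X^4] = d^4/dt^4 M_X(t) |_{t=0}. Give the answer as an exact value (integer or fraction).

M_X(t) = (e^(7*t) - e^(2*t))/(5*t)
dM/dt = (7*t*e^(7*t) - 2*t*e^(2*t) - e^(7*t) + e^(2*t))/(5*t^2)
d^2M/dt^2 = (49*t^2*e^(7*t) - 4*t^2*e^(2*t) - 14*t*e^(7*t) + 4*t*e^(2*t) + 2*e^(7*t) - 2*e^(2*t))/(5*t^3)
d^3M/dt^3 = (343*t^3*e^(7*t) - 8*t^3*e^(2*t) - 147*t^2*e^(7*t) + 12*t^2*e^(2*t) + 42*t*e^(7*t) - 12*t*e^(2*t) - 6*e^(7*t) + 6*e^(2*t))/(5*t^4)

E[X^4] = d^4M/dt^4 |_{t=0} = 671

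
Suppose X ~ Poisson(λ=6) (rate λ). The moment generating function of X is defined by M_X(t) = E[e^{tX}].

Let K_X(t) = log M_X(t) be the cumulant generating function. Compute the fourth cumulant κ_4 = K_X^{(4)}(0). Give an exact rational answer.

κ_4 = D^4[K](0) = 6

M_X(t) = e^(6*e^(t) - 6)
K_X(t) = log M_X(t) = 6*e^(t) - 6
D^4[K](t) = 6*e^(t)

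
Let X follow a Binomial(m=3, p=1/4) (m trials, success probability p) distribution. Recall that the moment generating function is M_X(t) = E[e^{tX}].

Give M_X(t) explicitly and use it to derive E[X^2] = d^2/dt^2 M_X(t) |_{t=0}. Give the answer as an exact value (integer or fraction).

M_X(t) = (e^(t)/4 + 3/4)^3
D^2[M](t) = 9*e^(3*t)/64 + 9*e^(2*t)/16 + 27*e^(t)/64

E[X^2] = D^2[M](0) = 9/8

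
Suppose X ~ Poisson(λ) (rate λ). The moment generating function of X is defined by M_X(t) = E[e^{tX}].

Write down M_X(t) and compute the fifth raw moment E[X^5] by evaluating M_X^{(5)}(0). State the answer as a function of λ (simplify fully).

M_X(t) = e^(λ*(e^(t) - 1))
M^(5)(t) = (λ^5*e^(5*t)*e^(λ*e^(t)) + 10*λ^4*e^(4*t)*e^(λ*e^(t)) + 25*λ^3*e^(3*t)*e^(λ*e^(t)) + 15*λ^2*e^(2*t)*e^(λ*e^(t)) + λ*e^(t)*e^(λ*e^(t)))*e^(-λ)

E[X^5] = M^(5)(0) = λ*(λ^4 + 10*λ^3 + 25*λ^2 + 15*λ + 1)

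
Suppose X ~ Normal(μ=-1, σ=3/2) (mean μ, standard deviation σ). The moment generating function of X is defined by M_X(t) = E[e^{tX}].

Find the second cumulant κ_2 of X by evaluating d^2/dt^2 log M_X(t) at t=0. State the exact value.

κ_2 = K′′(0) = 9/4

M_X(t) = e^(9*t^2/8 - t)
K_X(t) = log M_X(t) = 9*t^2/8 - t
K′(t) = 9*t/4 - 1
K′′(t) = 9/4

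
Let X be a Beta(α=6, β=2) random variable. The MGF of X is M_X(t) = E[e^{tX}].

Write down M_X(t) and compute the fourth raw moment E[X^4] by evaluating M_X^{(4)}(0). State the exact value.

E[X^4] = D^4[M](0) = 21/55

M_X(t) = ₁F₁(6; 8; t)
D^4[M](t) = 21*₁F₁(10; 12; t)/55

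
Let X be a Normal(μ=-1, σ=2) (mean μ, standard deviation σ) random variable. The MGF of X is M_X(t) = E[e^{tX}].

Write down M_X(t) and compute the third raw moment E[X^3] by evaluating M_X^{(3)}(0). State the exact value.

M_X(t) = e^(2*t^2 - t)
M^(3)(t) = (64*t^3*e^(2*t^2) - 48*t^2*e^(2*t^2) + 60*t*e^(2*t^2) - 13*e^(2*t^2))*e^(-t)

E[X^3] = M^(3)(0) = -13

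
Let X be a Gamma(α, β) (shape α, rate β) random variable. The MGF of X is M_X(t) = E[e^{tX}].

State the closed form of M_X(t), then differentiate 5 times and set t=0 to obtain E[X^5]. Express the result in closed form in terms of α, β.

M_X(t) = (β/(β - t))^α
dM/dt = -α*β^α*(1/(β - t))^α/(-β + t)
d^2M/dt^2 = (α^2*β^α*(1/(β - t))^α + α*β^α*(1/(β - t))^α)/(β^2 - 2*β*t + t^2)
d^3M/dt^3 = (-α^3*β^α*(1/(β - t))^α - 3*α^2*β^α*(1/(β - t))^α - 2*α*β^α*(1/(β - t))^α)/(-β^3 + 3*β^2*t - 3*β*t^2 + t^3)
d^4M/dt^4 = (α^4*β^α*(1/(β - t))^α + 6*α^3*β^α*(1/(β - t))^α + 11*α^2*β^α*(1/(β - t))^α + 6*α*β^α*(1/(β - t))^α)/(β^4 - 4*β^3*t + 6*β^2*t^2 - 4*β*t^3 + t^4)

E[X^5] = d^5M/dt^5 |_{t=0} = α*(α^4 + 10*α^3 + 35*α^2 + 50*α + 24)/β^5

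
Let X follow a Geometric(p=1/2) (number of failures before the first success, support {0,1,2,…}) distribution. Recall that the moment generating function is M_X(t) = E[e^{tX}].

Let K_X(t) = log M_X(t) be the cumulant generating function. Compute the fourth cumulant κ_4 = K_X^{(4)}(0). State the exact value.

κ_4 = d^4K/dt^4 |_{t=0} = 26

M_X(t) = 1/(2*(1 - e^(t)/2))
K_X(t) = log M_X(t) = -log(1 - e^(t)/2) - log(2)
dK/dt = -e^(t)/(e^(t) - 2)
d^2K/dt^2 = 2*e^(t)/(e^(2*t) - 4*e^(t) + 4)
d^3K/dt^3 = (-2*e^(2*t) - 4*e^(t))/(e^(3*t) - 6*e^(2*t) + 12*e^(t) - 8)
d^4K/dt^4 = (2*e^(3*t) + 16*e^(2*t) + 8*e^(t))/(e^(4*t) - 8*e^(3*t) + 24*e^(2*t) - 32*e^(t) + 16)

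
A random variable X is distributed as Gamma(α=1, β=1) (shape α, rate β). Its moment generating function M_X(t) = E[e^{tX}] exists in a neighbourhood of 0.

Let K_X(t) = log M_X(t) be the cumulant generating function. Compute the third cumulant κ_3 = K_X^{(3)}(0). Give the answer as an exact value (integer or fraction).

M_X(t) = 1/(1 - t)
K_X(t) = log M_X(t) = -log(1 - t)
D^3[K](t) = -2/(t^3 - 3*t^2 + 3*t - 1)

κ_3 = D^3[K](0) = 2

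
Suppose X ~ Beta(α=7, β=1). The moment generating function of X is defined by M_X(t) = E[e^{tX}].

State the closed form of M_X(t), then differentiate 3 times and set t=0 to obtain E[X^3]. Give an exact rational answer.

E[X^3] = M′′′(0) = 7/10

M_X(t) = ₁F₁(7; 8; t)
M′(t) = 7*₁F₁(8; 9; t)/8
M′′(t) = 7*₁F₁(9; 10; t)/9
M′′′(t) = 7*₁F₁(10; 11; t)/10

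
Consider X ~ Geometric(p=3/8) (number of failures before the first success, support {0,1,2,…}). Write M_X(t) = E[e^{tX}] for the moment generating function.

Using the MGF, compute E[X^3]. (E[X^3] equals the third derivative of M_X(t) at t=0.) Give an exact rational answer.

M_X(t) = 3/(8*(1 - 5*e^(t)/8))
M^(3)(t) = (375*e^(3*t) + 2400*e^(2*t) + 960*e^(t))/(625*e^(4*t) - 4000*e^(3*t) + 9600*e^(2*t) - 10240*e^(t) + 4096)

E[X^3] = M^(3)(0) = 415/9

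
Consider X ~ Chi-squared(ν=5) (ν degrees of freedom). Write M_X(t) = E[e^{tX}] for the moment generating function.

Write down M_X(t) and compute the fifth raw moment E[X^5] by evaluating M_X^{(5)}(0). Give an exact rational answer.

E[X^5] = D^5[M](0) = 45045

M_X(t) = (1 - 2*t)^(-5/2)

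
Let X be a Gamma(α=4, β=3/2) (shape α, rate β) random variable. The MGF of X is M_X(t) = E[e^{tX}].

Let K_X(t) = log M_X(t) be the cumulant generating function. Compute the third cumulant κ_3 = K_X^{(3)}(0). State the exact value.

κ_3 = K^(3)(0) = 64/27

M_X(t) = 81/(16*(3/2 - t)^4)
K_X(t) = log M_X(t) = -4*log(3/2 - t) - 4*log(2) + 4*log(3)
K^(3)(t) = -64/(8*t^3 - 36*t^2 + 54*t - 27)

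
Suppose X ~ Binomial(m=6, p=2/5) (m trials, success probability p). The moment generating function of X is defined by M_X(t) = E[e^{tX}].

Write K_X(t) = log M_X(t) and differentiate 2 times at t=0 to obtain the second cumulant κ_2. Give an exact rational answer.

κ_2 = K′′(0) = 36/25

M_X(t) = (2*e^(t)/5 + 3/5)^6
K_X(t) = log M_X(t) = 6*log(2*e^(t)/5 + 3/5)
K′(t) = 12*e^(t)/(2*e^(t) + 3)
K′′(t) = 36*e^(t)/(4*e^(2*t) + 12*e^(t) + 9)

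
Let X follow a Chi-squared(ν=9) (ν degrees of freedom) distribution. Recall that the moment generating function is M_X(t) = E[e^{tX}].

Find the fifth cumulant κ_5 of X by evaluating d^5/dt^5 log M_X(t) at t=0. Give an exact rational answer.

κ_5 = D^5[K](0) = 3456

M_X(t) = (1 - 2*t)^(-9/2)
K_X(t) = log M_X(t) = -9*log(1 - 2*t)/2
D^5[K](t) = -3456/(32*t^5 - 80*t^4 + 80*t^3 - 40*t^2 + 10*t - 1)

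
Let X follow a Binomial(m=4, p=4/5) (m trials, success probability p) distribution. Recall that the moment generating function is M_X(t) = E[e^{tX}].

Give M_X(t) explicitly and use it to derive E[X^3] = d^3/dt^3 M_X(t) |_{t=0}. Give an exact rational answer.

E[X^3] = M′′′(0) = 4816/125

M_X(t) = (4*e^(t)/5 + 1/5)^4
M′(t) = 1024*e^(4*t)/625 + 768*e^(3*t)/625 + 192*e^(2*t)/625 + 16*e^(t)/625
M′′(t) = 4096*e^(4*t)/625 + 2304*e^(3*t)/625 + 384*e^(2*t)/625 + 16*e^(t)/625
M′′′(t) = 16384*e^(4*t)/625 + 6912*e^(3*t)/625 + 768*e^(2*t)/625 + 16*e^(t)/625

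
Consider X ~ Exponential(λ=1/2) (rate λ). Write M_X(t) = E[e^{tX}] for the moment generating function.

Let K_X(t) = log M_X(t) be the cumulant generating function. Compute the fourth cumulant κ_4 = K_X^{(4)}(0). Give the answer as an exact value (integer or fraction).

M_X(t) = 1/(2*(1/2 - t))
K_X(t) = log M_X(t) = -log(1/2 - t) - log(2)
K′(t) = -2/(2*t - 1)
K′′(t) = 4/(4*t^2 - 4*t + 1)
K′′′(t) = -16/(8*t^3 - 12*t^2 + 6*t - 1)
K′′′′(t) = 96/(16*t^4 - 32*t^3 + 24*t^2 - 8*t + 1)

κ_4 = K′′′′(0) = 96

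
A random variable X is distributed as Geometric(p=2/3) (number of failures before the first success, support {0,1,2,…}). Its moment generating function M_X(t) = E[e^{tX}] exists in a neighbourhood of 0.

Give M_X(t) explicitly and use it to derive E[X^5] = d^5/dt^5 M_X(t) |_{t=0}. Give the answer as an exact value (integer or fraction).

E[X^5] = M^(5)(0) = 91/2

M_X(t) = 2/(3*(1 - e^(t)/3))
M^(5)(t) = (2*e^(5*t) + 156*e^(4*t) + 1188*e^(3*t) + 1404*e^(2*t) + 162*e^(t))/(e^(6*t) - 18*e^(5*t) + 135*e^(4*t) - 540*e^(3*t) + 1215*e^(2*t) - 1458*e^(t) + 729)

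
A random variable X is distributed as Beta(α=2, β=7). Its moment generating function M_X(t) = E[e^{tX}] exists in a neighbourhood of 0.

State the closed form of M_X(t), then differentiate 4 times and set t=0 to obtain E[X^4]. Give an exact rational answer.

M_X(t) = ₁F₁(2; 9; t)
M^(4)(t) = ₁F₁(6; 13; t)/99

E[X^4] = M^(4)(0) = 1/99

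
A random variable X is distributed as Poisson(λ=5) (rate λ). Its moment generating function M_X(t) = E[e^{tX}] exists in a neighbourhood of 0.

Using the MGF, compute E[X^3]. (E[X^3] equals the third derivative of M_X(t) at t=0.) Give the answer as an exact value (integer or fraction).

M_X(t) = e^(5*e^(t) - 5)
dM/dt = 5*e^(-5)*e^(t)*e^(5*e^(t))
d^2M/dt^2 = (25*e^(2*t)*e^(5*e^(t)) + 5*e^(t)*e^(5*e^(t)))*e^(-5)
d^3M/dt^3 = (125*e^(3*t)*e^(5*e^(t)) + 75*e^(2*t)*e^(5*e^(t)) + 5*e^(t)*e^(5*e^(t)))*e^(-5)

E[X^3] = d^3M/dt^3 |_{t=0} = 205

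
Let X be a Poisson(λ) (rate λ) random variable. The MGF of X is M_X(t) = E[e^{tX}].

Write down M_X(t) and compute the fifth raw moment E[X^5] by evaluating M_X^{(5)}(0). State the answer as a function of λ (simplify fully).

M_X(t) = e^(λ*(e^(t) - 1))
M^(5)(t) = (λ^5*e^(5*t)*e^(λ*e^(t)) + 10*λ^4*e^(4*t)*e^(λ*e^(t)) + 25*λ^3*e^(3*t)*e^(λ*e^(t)) + 15*λ^2*e^(2*t)*e^(λ*e^(t)) + λ*e^(t)*e^(λ*e^(t)))*e^(-λ)

E[X^5] = M^(5)(0) = λ*(λ^4 + 10*λ^3 + 25*λ^2 + 15*λ + 1)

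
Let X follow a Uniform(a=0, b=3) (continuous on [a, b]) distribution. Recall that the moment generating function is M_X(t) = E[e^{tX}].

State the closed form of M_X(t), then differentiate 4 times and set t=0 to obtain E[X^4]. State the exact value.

M_X(t) = (e^(3*t) - 1)/(3*t)
M′(t) = (3*t*e^(3*t) - e^(3*t) + 1)/(3*t^2)
M′′(t) = (9*t^2*e^(3*t) - 6*t*e^(3*t) + 2*e^(3*t) - 2)/(3*t^3)
M′′′(t) = (9*t^3*e^(3*t) - 9*t^2*e^(3*t) + 6*t*e^(3*t) - 2*e^(3*t) + 2)/t^4
M′′′′(t) = (27*t^4*e^(3*t) - 36*t^3*e^(3*t) + 36*t^2*e^(3*t) - 24*t*e^(3*t) + 8*e^(3*t) - 8)/t^5

E[X^4] = M′′′′(0) = 81/5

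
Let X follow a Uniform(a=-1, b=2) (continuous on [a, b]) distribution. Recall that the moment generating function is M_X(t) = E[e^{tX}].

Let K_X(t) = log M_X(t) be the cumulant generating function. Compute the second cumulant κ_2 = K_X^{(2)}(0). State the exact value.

κ_2 = D^2[K](0) = 3/4

M_X(t) = (e^(2*t) - e^(-t))/(3*t)
K_X(t) = log M_X(t) = -log(t) + log(e^(2*t) - e^(-t)) - log(3)
D^2[K](t) = (-9*t^2*e^(3*t) + e^(6*t) - 2*e^(3*t) + 1)/(t^2*e^(6*t) - 2*t^2*e^(3*t) + t^2)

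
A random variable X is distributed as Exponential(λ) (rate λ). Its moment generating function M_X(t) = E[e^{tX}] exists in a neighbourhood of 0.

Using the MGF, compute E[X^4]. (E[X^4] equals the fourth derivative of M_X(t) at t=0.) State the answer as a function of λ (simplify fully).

M_X(t) = λ/(λ - t)
M^(4)(t) = -24*λ/(-λ^5 + 5*λ^4*t - 10*λ^3*t^2 + 10*λ^2*t^3 - 5*λ*t^4 + t^5)

E[X^4] = M^(4)(0) = 24/λ^4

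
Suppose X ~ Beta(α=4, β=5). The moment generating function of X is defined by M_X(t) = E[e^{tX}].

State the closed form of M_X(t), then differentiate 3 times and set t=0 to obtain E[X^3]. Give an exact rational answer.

M_X(t) = ₁F₁(4; 9; t)
dM/dt = 4*₁F₁(5; 10; t)/9
d^2M/dt^2 = 2*₁F₁(6; 11; t)/9
d^3M/dt^3 = 4*₁F₁(7; 12; t)/33

E[X^3] = d^3M/dt^3 |_{t=0} = 4/33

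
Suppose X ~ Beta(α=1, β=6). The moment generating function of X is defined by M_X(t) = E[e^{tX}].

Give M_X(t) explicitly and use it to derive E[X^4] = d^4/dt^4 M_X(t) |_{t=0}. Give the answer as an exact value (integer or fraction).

E[X^4] = M′′′′(0) = 1/210

M_X(t) = ₁F₁(1; 7; t)
M′(t) = ₁F₁(2; 8; t)/7
M′′(t) = ₁F₁(3; 9; t)/28
M′′′(t) = ₁F₁(4; 10; t)/84
M′′′′(t) = ₁F₁(5; 11; t)/210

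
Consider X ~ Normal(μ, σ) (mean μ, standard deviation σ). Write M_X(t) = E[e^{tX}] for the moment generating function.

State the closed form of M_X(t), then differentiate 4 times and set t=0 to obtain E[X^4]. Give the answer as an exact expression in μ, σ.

E[X^4] = d^4M/dt^4 |_{t=0} = μ^4 + 6*μ^2*σ^2 + 3*σ^4

M_X(t) = e^(μ*t + σ^2*t^2/2)
dM/dt = μ*e^(μ*t)*e^(σ^2*t^2/2) + σ^2*t*e^(μ*t)*e^(σ^2*t^2/2)
d^2M/dt^2 = μ^2*e^(μ*t)*e^(σ^2*t^2/2) + 2*μ*σ^2*t*e^(μ*t)*e^(σ^2*t^2/2) + σ^4*t^2*e^(μ*t)*e^(σ^2*t^2/2) + σ^2*e^(μ*t)*e^(σ^2*t^2/2)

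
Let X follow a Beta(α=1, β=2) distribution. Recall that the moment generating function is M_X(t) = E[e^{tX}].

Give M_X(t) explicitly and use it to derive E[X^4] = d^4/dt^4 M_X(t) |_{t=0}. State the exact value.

M_X(t) = ₁F₁(1; 3; t)
M^(4)(t) = ₁F₁(5; 7; t)/15

E[X^4] = M^(4)(0) = 1/15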